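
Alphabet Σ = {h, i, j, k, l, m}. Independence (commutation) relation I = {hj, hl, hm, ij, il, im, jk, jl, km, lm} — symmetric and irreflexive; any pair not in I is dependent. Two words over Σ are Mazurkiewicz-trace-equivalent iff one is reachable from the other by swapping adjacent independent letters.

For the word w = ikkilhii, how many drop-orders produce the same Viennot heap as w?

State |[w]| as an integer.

piece 0:i — minimal
piece 1:k rests on {0:i}
piece 2:k rests on {1:k}
piece 3:i rests on {2:k}
piece 4:l rests on {2:k}
piece 5:h rests on {3:i}
piece 6:i rests on {5:h}
piece 7:i rests on {6:i}
minimal pieces: {0:i}
ways to finish when only these pieces remain (= sum over removing one remaining piece with nothing left below it):
  1 left: {4}→1  {7}→1
  2 left: {4,7}→2  {6,7}→1
  3 left: {4,6,7}→3  {5,6,7}→1
  4 left: {3,5,6,7}→1  {4,5,6,7}→4
  5 left: {3,4,5,6,7}→5
  6 left: {2,3,4,5,6,7}→5
  placing 0:i first → 5 extensions

5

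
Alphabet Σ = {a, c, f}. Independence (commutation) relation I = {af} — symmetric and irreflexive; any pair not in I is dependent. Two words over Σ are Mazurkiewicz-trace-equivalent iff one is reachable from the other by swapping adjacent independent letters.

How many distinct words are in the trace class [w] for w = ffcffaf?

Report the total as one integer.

4

piece 0:f — minimal
piece 1:f rests on {0:f}
piece 2:c rests on {1:f}
piece 3:f rests on {2:c}
piece 4:f rests on {3:f}
piece 5:a rests on {2:c}
piece 6:f rests on {4:f}
minimal pieces: {0:f}
ways to finish when only these pieces remain (= sum over removing one remaining piece with nothing left below it):
  1 left: {5}→1  {6}→1
  2 left: {4,6}→1  {5,6}→2
  3 left: {3,4,6}→1  {4,5,6}→3
  4 left: {3,4,5,6}→4
  5 left: {2,3,4,5,6}→4
  placing 0:f first → 4 extensions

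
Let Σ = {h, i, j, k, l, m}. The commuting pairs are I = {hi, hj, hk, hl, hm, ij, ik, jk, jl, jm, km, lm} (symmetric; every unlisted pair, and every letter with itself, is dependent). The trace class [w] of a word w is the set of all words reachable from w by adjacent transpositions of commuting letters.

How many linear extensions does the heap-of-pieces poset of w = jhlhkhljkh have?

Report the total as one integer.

3150

piece 0:j — minimal
piece 1:h — minimal
piece 2:l — minimal
piece 3:h rests on {1:h}
piece 4:k rests on {2:l}
piece 5:h rests on {3:h}
piece 6:l rests on {4:k}
piece 7:j rests on {0:j}
piece 8:k rests on {6:l}
piece 9:h rests on {5:h}
minimal pieces: {0:j, 1:h, 2:l}
ways to finish when only these pieces remain (= sum over removing one remaining piece with nothing left below it):
  1 left: {7}→1  {8}→1  {9}→1
  2 left: {0,7}→1  {5,9}→1  {6,8}→1  {7,8}→2  {7,9}→2  {8,9}→2
  3 left: {0,7,8}→3  {0,7,9}→3  {3,5,9}→1  {4,6,8}→1  {5,7,9}→3  {5,8,9}→3  {6,7,8}→3  {6,8,9}→3  {7,8,9}→6
  4 left: {0,5,7,9}→6  {0,6,7,8}→6  {0,7,8,9}→12  {1,3,5,9}→1  {2,4,6,8}→1  {3,5,7,9}→4  {3,5,8,9}→4  {4,6,7,8}→4  {4,6,8,9}→4  {5,6,8,9}→6  {5,7,8,9}→12  {6,7,8,9}→12
  5 left: {0,3,5,7,9}→10  {0,4,6,7,8}→10  {0,5,7,8,9}→30  {0,6,7,8,9}→30  {1,3,5,7,9}→5  {1,3,5,8,9}→5  {2,4,6,7,8}→5  {2,4,6,8,9}→5  {3,5,6,8,9}→10  {3,5,7,8,9}→20  {4,5,6,8,9}→10  {4,6,7,8,9}→20  {5,6,7,8,9}→30
  6 left: {0,1,3,5,7,9}→15  {0,2,4,6,7,8}→15  {0,3,5,7,8,9}→60  {0,4,6,7,8,9}→60  {0,5,6,7,8,9}→90  {1,3,5,6,8,9}→15  {1,3,5,7,8,9}→30  {2,4,5,6,8,9}→15  {2,4,6,7,8,9}→30  {3,4,5,6,8,9}→20  {3,5,6,7,8,9}→60  {4,5,6,7,8,9}→60
  7 left: {0,1,3,5,7,8,9}→105  {0,2,4,6,7,8,9}→105  {0,3,5,6,7,8,9}→210  {0,4,5,6,7,8,9}→210  {1,3,4,5,6,8,9}→35  {1,3,5,6,7,8,9}→105  {2,3,4,5,6,8,9}→35  {2,4,5,6,7,8,9}→105  {3,4,5,6,7,8,9}→140
  8 left: {0,1,3,5,6,7,8,9}→420  {0,2,4,5,6,7,8,9}→420  {0,3,4,5,6,7,8,9}→560  {1,2,3,4,5,6,8,9}→70  {1,3,4,5,6,7,8,9}→280  {2,3,4,5,6,7,8,9}→280
  placing 0:j first → 630 extensions
  placing 1:h first → 1260 extensions
  placing 2:l first → 1260 extensions
total linear extensions = 3150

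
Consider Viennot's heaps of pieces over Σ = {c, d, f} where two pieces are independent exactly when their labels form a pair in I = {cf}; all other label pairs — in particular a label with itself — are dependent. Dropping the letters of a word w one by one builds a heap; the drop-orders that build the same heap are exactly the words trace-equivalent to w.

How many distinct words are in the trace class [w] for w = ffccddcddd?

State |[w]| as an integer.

6

piece 0:f — minimal
piece 1:f rests on {0:f}
piece 2:c — minimal
piece 3:c rests on {2:c}
piece 4:d rests on {1:f, 3:c}
piece 5:d rests on {4:d}
piece 6:c rests on {5:d}
piece 7:d rests on {6:c}
piece 8:d rests on {7:d}
piece 9:d rests on {8:d}
minimal pieces: {0:f, 2:c}
ways to finish when only these pieces remain (= sum over removing one remaining piece with nothing left below it):
  1 left: {9}→1
  2 left: {8,9}→1
  3 left: {7,8,9}→1
  4 left: {6,7,8,9}→1
  5 left: {5,6,7,8,9}→1
  6 left: {4,5,6,7,8,9}→1
  7 left: {1,4,5,6,7,8,9}→1  {3,4,5,6,7,8,9}→1
  8 left: {0,1,4,5,6,7,8,9}→1  {1,3,4,5,6,7,8,9}→2  {2,3,4,5,6,7,8,9}→1
  placing 0:f first → 3 extensions
  placing 2:c first → 3 extensions
total linear extensions = 6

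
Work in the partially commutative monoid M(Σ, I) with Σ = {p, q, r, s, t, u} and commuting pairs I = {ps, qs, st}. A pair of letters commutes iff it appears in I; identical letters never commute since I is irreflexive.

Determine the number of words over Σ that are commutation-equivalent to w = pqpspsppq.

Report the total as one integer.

drop 0:p onto floor
drop 1:q onto {0:p}
drop 2:p onto {1:q}
drop 3:s onto floor
drop 4:p onto {2:p}
drop 5:s onto {3:s}
drop 6:p onto {4:p}
drop 7:p onto {6:p}
drop 8:q onto {7:p}
ground layer = {0:p, 3:s}
drop-orders for the pieces not yet dropped (sum over which currently-grounded one goes next):
  1 to go: {5} 1  {8} 1
  2 to go: {3,5} 1  {5,8} 2  {7,8} 1
  3 to go: {3,5,8} 3  {5,7,8} 3  {6,7,8} 1
  4 to go: {3,5,7,8} 6  {4,6,7,8} 1  {5,6,7,8} 4
  5 to go: {2,4,6,7,8} 1  {3,5,6,7,8} 10  {4,5,6,7,8} 5
  6 to go: {1,2,4,6,7,8} 1  {2,4,5,6,7,8} 6  {3,4,5,6,7,8} 15
  7 to go: {0,1,2,4,6,7,8} 1  {1,2,4,5,6,7,8} 7  {2,3,4,5,6,7,8} 21
  if 0:p drops first: 28 orders
  if 3:s drops first: 8 orders
heap linearizations: 36

36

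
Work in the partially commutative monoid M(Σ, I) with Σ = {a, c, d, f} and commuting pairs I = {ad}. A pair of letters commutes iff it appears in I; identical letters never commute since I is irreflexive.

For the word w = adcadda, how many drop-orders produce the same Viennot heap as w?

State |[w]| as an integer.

12

#0=a has no predecessor
#1=d has no predecessor
#2=c depends on [0:a, 1:d]
#3=a depends on [2:c]
#4=d depends on [2:c]
#5=d depends on [4:d]
#6=a depends on [3:a]
sources: [0:a, 1:d]
N(rest) = Σ N(rest − s) over sources s of rest; N(one piece) = 1:
  size 1 → [5]=1  [6]=1
  size 2 → [3,6]=1  [4,5]=1  [5,6]=2
  size 3 → [3,5,6]=3  [4,5,6]=3
  size 4 → [3,4,5,6]=6
  size 5 → [2,3,4,5,6]=6
  first=0(a) contributes 6
  first=1(d) contributes 6
|[w]| = 12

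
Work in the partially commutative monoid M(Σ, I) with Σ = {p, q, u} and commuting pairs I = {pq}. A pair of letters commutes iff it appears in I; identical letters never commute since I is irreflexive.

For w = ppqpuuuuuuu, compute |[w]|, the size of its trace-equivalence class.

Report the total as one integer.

4

piece 0:p — minimal
piece 1:p rests on {0:p}
piece 2:q — minimal
piece 3:p rests on {1:p}
piece 4:u rests on {2:q, 3:p}
piece 5:u rests on {4:u}
piece 6:u rests on {5:u}
piece 7:u rests on {6:u}
piece 8:u rests on {7:u}
piece 9:u rests on {8:u}
piece 10:u rests on {9:u}
minimal pieces: {0:p, 2:q}
ways to finish when only these pieces remain (= sum over removing one remaining piece with nothing left below it):
  1 left: {10}→1
  2 left: {9,10}→1
  3 left: {8,9,10}→1
  4 left: {7,8,9,10}→1
  5 left: {6,7,8,9,10}→1
  6 left: {5,6,7,8,9,10}→1
  7 left: {4,5,6,7,8,9,10}→1
  8 left: {2,4,5,6,7,8,9,10}→1  {3,4,5,6,7,8,9,10}→1
  9 left: {1,3,4,5,6,7,8,9,10}→1  {2,3,4,5,6,7,8,9,10}→2
  placing 0:p first → 3 extensions
  placing 2:q first → 1 extensions
total linear extensions = 4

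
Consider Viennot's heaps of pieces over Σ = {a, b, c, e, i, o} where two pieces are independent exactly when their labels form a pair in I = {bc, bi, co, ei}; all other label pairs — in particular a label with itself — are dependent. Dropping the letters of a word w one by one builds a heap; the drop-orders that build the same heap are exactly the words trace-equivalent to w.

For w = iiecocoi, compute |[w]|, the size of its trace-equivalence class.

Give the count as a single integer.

drop 0:i onto floor
drop 1:i onto {0:i}
drop 2:e onto floor
drop 3:c onto {1:i, 2:e}
drop 4:o onto {1:i, 2:e}
drop 5:c onto {3:c}
drop 6:o onto {4:o}
drop 7:i onto {5:c, 6:o}
ground layer = {0:i, 2:e}
drop-orders for the pieces not yet dropped (sum over which currently-grounded one goes next):
  1 to go: {7} 1
  2 to go: {5,7} 1  {6,7} 1
  3 to go: {3,5,7} 1  {4,6,7} 1  {5,6,7} 2
  4 to go: {3,5,6,7} 3  {4,5,6,7} 3
  5 to go: {3,4,5,6,7} 6
  6 to go: {1,3,4,5,6,7} 6  {2,3,4,5,6,7} 6
  if 0:i drops first: 12 orders
  if 2:e drops first: 6 orders
heap linearizations: 18

18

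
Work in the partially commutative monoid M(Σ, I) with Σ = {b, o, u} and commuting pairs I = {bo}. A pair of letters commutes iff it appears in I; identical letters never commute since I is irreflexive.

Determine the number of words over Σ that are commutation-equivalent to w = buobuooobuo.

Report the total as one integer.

8

0(b) covers ∅
1(u) covers 0:b
2(o) covers 1:u
3(b) covers 1:u
4(u) covers 2:o, 3:b
5(o) covers 4:u
6(o) covers 5:o
7(o) covers 6:o
8(b) covers 4:u
9(u) covers 7:o, 8:b
10(o) covers 9:u
floor of heap: 0:b
completions by unplaced set U, small U first (add the entries for U minus each lowest piece of U):
  |U|=1: {10}:1
  |U|=2: {9,10}:1
  |U|=3: {7,9,10}:1  {8,9,10}:1
  |U|=4: {6,7,9,10}:1  {7,8,9,10}:2
  |U|=5: {5,6,7,9,10}:1  {6,7,8,9,10}:3
  |U|=6: {5,6,7,8,9,10}:4
  |U|=7: {4,5,6,7,8,9,10}:4
  |U|=8: {2,4,5,6,7,8,9,10}:4  {3,4,5,6,7,8,9,10}:4
  |U|=9: {2,3,4,5,6,7,8,9,10}:8
  start at 0(b): 8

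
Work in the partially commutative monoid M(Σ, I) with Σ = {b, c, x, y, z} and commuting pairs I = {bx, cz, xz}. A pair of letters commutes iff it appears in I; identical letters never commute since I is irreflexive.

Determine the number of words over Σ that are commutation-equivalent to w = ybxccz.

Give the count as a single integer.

piece 0:y — minimal
piece 1:b rests on {0:y}
piece 2:x rests on {0:y}
piece 3:c rests on {1:b, 2:x}
piece 4:c rests on {3:c}
piece 5:z rests on {1:b}
minimal pieces: {0:y}
ways to finish when only these pieces remain (= sum over removing one remaining piece with nothing left below it):
  1 left: {4}→1  {5}→1
  2 left: {3,4}→1  {4,5}→2
  3 left: {2,3,4}→1  {3,4,5}→3
  4 left: {1,3,4,5}→3  {2,3,4,5}→4
  placing 0:y first → 7 extensions

7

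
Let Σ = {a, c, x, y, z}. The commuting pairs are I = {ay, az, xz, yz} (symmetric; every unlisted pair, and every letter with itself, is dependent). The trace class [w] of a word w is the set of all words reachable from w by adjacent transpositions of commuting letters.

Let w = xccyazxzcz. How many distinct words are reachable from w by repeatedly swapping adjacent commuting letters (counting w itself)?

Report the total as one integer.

20

0(x) covers ∅
1(c) covers 0:x
2(c) covers 1:c
3(y) covers 2:c
4(a) covers 2:c
5(z) covers 2:c
6(x) covers 3:y, 4:a
7(z) covers 5:z
8(c) covers 6:x, 7:z
9(z) covers 8:c
floor of heap: 0:x
completions by unplaced set U, small U first (add the entries for U minus each lowest piece of U):
  |U|=1: {9}:1
  |U|=2: {8,9}:1
  |U|=3: {6,8,9}:1  {7,8,9}:1
  |U|=4: {3,6,8,9}:1  {4,6,8,9}:1  {5,7,8,9}:1  {6,7,8,9}:2
  |U|=5: {3,4,6,8,9}:2  {3,6,7,8,9}:3  {4,6,7,8,9}:3  {5,6,7,8,9}:3
  |U|=6: {3,4,6,7,8,9}:8  {3,5,6,7,8,9}:6  {4,5,6,7,8,9}:6
  |U|=7: {3,4,5,6,7,8,9}:20
  |U|=8: {2,3,4,5,6,7,8,9}:20
  start at 0(x): 20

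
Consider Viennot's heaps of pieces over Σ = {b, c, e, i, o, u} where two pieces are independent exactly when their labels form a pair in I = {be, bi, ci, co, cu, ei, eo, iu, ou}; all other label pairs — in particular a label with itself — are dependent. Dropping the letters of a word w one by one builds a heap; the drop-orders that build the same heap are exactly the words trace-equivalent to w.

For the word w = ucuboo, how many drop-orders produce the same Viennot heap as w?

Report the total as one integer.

3

#0=u has no predecessor
#1=c has no predecessor
#2=u depends on [0:u]
#3=b depends on [1:c, 2:u]
#4=o depends on [3:b]
#5=o depends on [4:o]
sources: [0:u, 1:c]
N(rest) = Σ N(rest − s) over sources s of rest; N(one piece) = 1:
  size 1 → [5]=1
  size 2 → [4,5]=1
  size 3 → [3,4,5]=1
  size 4 → [1,3,4,5]=1  [2,3,4,5]=1
  first=0(u) contributes 2
  first=1(c) contributes 1
|[w]| = 3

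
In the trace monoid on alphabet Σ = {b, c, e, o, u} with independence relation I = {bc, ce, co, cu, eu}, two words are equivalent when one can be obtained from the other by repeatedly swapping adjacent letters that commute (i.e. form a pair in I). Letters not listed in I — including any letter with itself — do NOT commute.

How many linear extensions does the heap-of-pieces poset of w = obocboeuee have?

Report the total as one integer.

0(o) covers ∅
1(b) covers 0:o
2(o) covers 1:b
3(c) covers ∅
4(b) covers 2:o
5(o) covers 4:b
6(e) covers 5:o
7(u) covers 5:o
8(e) covers 6:e
9(e) covers 8:e
floor of heap: 0:o, 3:c
completions by unplaced set U, small U first (add the entries for U minus each lowest piece of U):
  |U|=1: {3}:1  {7}:1  {9}:1
  |U|=2: {3,7}:2  {3,9}:2  {7,9}:2  {8,9}:1
  |U|=3: {3,7,9}:6  {3,8,9}:3  {6,8,9}:1  {7,8,9}:3
  |U|=4: {3,6,8,9}:4  {3,7,8,9}:12  {6,7,8,9}:4
  |U|=5: {3,6,7,8,9}:20  {5,6,7,8,9}:4
  |U|=6: {3,5,6,7,8,9}:24  {4,5,6,7,8,9}:4
  |U|=7: {2,4,5,6,7,8,9}:4  {3,4,5,6,7,8,9}:28
  |U|=8: {1,2,4,5,6,7,8,9}:4  {2,3,4,5,6,7,8,9}:32
  start at 0(o): 36
  start at 3(c): 4
sum over floor = 40

40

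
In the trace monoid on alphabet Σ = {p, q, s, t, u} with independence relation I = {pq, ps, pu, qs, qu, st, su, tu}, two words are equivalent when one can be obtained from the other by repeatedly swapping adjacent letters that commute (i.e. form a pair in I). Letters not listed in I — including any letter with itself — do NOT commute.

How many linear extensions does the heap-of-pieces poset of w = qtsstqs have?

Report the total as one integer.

35

0(q) covers ∅
1(t) covers 0:q
2(s) covers ∅
3(s) covers 2:s
4(t) covers 1:t
5(q) covers 4:t
6(s) covers 3:s
floor of heap: 0:q, 2:s
completions by unplaced set U, small U first (add the entries for U minus each lowest piece of U):
  |U|=1: {5}:1  {6}:1
  |U|=2: {3,6}:1  {4,5}:1  {5,6}:2
  |U|=3: {1,4,5}:1  {2,3,6}:1  {3,5,6}:3  {4,5,6}:3
  |U|=4: {0,1,4,5}:1  {1,4,5,6}:4  {2,3,5,6}:4  {3,4,5,6}:6
  |U|=5: {0,1,4,5,6}:5  {1,3,4,5,6}:10  {2,3,4,5,6}:10
  start at 0(q): 20
  start at 2(s): 15
sum over floor = 35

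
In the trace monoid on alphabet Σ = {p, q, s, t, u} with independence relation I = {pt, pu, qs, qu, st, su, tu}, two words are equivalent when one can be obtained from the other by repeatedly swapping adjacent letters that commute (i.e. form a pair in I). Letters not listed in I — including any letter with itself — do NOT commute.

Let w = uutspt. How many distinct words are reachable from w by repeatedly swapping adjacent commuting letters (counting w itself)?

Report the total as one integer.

#0=u has no predecessor
#1=u depends on [0:u]
#2=t has no predecessor
#3=s has no predecessor
#4=p depends on [3:s]
#5=t depends on [2:t]
sources: [0:u, 2:t, 3:s]
N(rest) = Σ N(rest − s) over sources s of rest; N(one piece) = 1:
  size 1 → [1]=1  [4]=1  [5]=1
  size 2 → [0,1]=1  [1,4]=2  [1,5]=2  [2,5]=1  [3,4]=1  [4,5]=2
  size 3 → [0,1,4]=3  [0,1,5]=3  [1,2,5]=3  [1,3,4]=3  [1,4,5]=6  [2,4,5]=3  [3,4,5]=3
  size 4 → [0,1,2,5]=6  [0,1,3,4]=6  [0,1,4,5]=12  [1,2,4,5]=12  [1,3,4,5]=12  [2,3,4,5]=6
  first=0(u) contributes 30
  first=2(t) contributes 30
  first=3(s) contributes 30
|[w]| = 90

90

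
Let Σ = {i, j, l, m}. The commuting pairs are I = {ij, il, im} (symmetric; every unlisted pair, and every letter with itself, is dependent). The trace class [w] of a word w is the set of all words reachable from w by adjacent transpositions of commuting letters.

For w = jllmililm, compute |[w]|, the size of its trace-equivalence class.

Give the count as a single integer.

drop 0:j onto floor
drop 1:l onto {0:j}
drop 2:l onto {1:l}
drop 3:m onto {2:l}
drop 4:i onto floor
drop 5:l onto {3:m}
drop 6:i onto {4:i}
drop 7:l onto {5:l}
drop 8:m onto {7:l}
ground layer = {0:j, 4:i}
drop-orders for the pieces not yet dropped (sum over which currently-grounded one goes next):
  1 to go: {6} 1  {8} 1
  2 to go: {4,6} 1  {6,8} 2  {7,8} 1
  3 to go: {4,6,8} 3  {5,7,8} 1  {6,7,8} 3
  4 to go: {3,5,7,8} 1  {4,6,7,8} 6  {5,6,7,8} 4
  5 to go: {2,3,5,7,8} 1  {3,5,6,7,8} 5  {4,5,6,7,8} 10
  6 to go: {1,2,3,5,7,8} 1  {2,3,5,6,7,8} 6  {3,4,5,6,7,8} 15
  7 to go: {0,1,2,3,5,7,8} 1  {1,2,3,5,6,7,8} 7  {2,3,4,5,6,7,8} 21
  if 0:j drops first: 28 orders
  if 4:i drops first: 8 orders
heap linearizations: 36

36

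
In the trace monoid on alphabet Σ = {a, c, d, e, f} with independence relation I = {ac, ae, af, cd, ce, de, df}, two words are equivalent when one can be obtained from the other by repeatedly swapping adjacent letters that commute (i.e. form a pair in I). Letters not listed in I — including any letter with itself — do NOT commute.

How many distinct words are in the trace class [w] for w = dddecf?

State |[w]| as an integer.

40

0(d) covers ∅
1(d) covers 0:d
2(d) covers 1:d
3(e) covers ∅
4(c) covers ∅
5(f) covers 3:e, 4:c
floor of heap: 0:d, 3:e, 4:c
completions by unplaced set U, small U first (add the entries for U minus each lowest piece of U):
  |U|=1: {2}:1  {5}:1
  |U|=2: {1,2}:1  {2,5}:2  {3,5}:1  {4,5}:1
  |U|=3: {0,1,2}:1  {1,2,5}:3  {2,3,5}:3  {2,4,5}:3  {3,4,5}:2
  |U|=4: {0,1,2,5}:4  {1,2,3,5}:6  {1,2,4,5}:6  {2,3,4,5}:8
  start at 0(d): 20
  start at 3(e): 10
  start at 4(c): 10
sum over floor = 40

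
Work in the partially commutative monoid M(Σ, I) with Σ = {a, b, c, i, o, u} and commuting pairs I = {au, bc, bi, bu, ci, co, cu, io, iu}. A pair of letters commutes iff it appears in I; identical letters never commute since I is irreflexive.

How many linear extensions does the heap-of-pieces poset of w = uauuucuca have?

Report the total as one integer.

126

piece 0:u — minimal
piece 1:a — minimal
piece 2:u rests on {0:u}
piece 3:u rests on {2:u}
piece 4:u rests on {3:u}
piece 5:c rests on {1:a}
piece 6:u rests on {4:u}
piece 7:c rests on {5:c}
piece 8:a rests on {7:c}
minimal pieces: {0:u, 1:a}
ways to finish when only these pieces remain (= sum over removing one remaining piece with nothing left below it):
  1 left: {6}→1  {8}→1
  2 left: {4,6}→1  {6,8}→2  {7,8}→1
  3 left: {3,4,6}→1  {4,6,8}→3  {5,7,8}→1  {6,7,8}→3
  4 left: {1,5,7,8}→1  {2,3,4,6}→1  {3,4,6,8}→4  {4,6,7,8}→6  {5,6,7,8}→4
  5 left: {0,2,3,4,6}→1  {1,5,6,7,8}→5  {2,3,4,6,8}→5  {3,4,6,7,8}→10  {4,5,6,7,8}→10
  6 left: {0,2,3,4,6,8}→6  {1,4,5,6,7,8}→15  {2,3,4,6,7,8}→15  {3,4,5,6,7,8}→20
  7 left: {0,2,3,4,6,7,8}→21  {1,3,4,5,6,7,8}→35  {2,3,4,5,6,7,8}→35
  placing 0:u first → 70 extensions
  placing 1:a first → 56 extensions
total linear extensions = 126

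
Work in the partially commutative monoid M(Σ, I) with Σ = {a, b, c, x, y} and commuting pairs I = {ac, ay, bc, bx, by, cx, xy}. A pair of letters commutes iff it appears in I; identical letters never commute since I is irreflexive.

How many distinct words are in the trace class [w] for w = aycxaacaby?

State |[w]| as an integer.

210

drop 0:a onto floor
drop 1:y onto floor
drop 2:c onto {1:y}
drop 3:x onto {0:a}
drop 4:a onto {3:x}
drop 5:a onto {4:a}
drop 6:c onto {2:c}
drop 7:a onto {5:a}
drop 8:b onto {7:a}
drop 9:y onto {6:c}
ground layer = {0:a, 1:y}
drop-orders for the pieces not yet dropped (sum over which currently-grounded one goes next):
  1 to go: {8} 1  {9} 1
  2 to go: {6,9} 1  {7,8} 1  {8,9} 2
  3 to go: {2,6,9} 1  {5,7,8} 1  {6,8,9} 3  {7,8,9} 3
  4 to go: {1,2,6,9} 1  {2,6,8,9} 4  {4,5,7,8} 1  {5,7,8,9} 4  {6,7,8,9} 6
  5 to go: {1,2,6,8,9} 5  {2,6,7,8,9} 10  {3,4,5,7,8} 1  {4,5,7,8,9} 5  {5,6,7,8,9} 10
  6 to go: {0,3,4,5,7,8} 1  {1,2,6,7,8,9} 15  {2,5,6,7,8,9} 20  {3,4,5,7,8,9} 6  {4,5,6,7,8,9} 15
  7 to go: {0,3,4,5,7,8,9} 7  {1,2,5,6,7,8,9} 35  {2,4,5,6,7,8,9} 35  {3,4,5,6,7,8,9} 21
  8 to go: {0,3,4,5,6,7,8,9} 28  {1,2,4,5,6,7,8,9} 70  {2,3,4,5,6,7,8,9} 56
  if 0:a drops first: 126 orders
  if 1:y drops first: 84 orders
heap linearizations: 210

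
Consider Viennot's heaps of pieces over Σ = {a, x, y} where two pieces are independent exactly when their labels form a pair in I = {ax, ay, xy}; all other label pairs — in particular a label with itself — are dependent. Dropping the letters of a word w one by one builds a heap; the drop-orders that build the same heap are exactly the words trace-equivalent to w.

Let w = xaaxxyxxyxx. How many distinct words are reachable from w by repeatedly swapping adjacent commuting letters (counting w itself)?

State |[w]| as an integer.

1980

#0=x has no predecessor
#1=a has no predecessor
#2=a depends on [1:a]
#3=x depends on [0:x]
#4=x depends on [3:x]
#5=y has no predecessor
#6=x depends on [4:x]
#7=x depends on [6:x]
#8=y depends on [5:y]
#9=x depends on [7:x]
#10=x depends on [9:x]
sources: [0:x, 1:a, 5:y]
N(rest) = Σ N(rest − s) over sources s of rest; N(one piece) = 1:
  size 1 → [2]=1  [8]=1  [10]=1
  size 2 → [1,2]=1  [2,8]=2  [2,10]=2  [5,8]=1  [8,10]=2  [9,10]=1
  size 3 → [1,2,8]=3  [1,2,10]=3  [2,5,8]=3  [2,8,10]=6  [2,9,10]=3  [5,8,10]=3  [7,9,10]=1  [8,9,10]=3
  size 4 → [1,2,5,8]=6  [1,2,8,10]=12  [1,2,9,10]=6  [2,5,8,10]=12  [2,7,9,10]=4  [2,8,9,10]=12  [5,8,9,10]=6  [6,7,9,10]=1  [7,8,9,10]=4
  size 5 → [1,2,5,8,10]=30  [1,2,7,9,10]=10  [1,2,8,9,10]=30  [2,5,8,9,10]=30  [2,6,7,9,10]=5  [2,7,8,9,10]=20  [4,6,7,9,10]=1  [5,7,8,9,10]=10  [6,7,8,9,10]=5
  size 6 → [1,2,5,8,9,10]=90  [1,2,6,7,9,10]=15  [1,2,7,8,9,10]=60  [2,4,6,7,9,10]=6  [2,5,7,8,9,10]=60  [2,6,7,8,9,10]=30  [3,4,6,7,9,10]=1  [4,6,7,8,9,10]=6  [5,6,7,8,9,10]=15
  size 7 → [0,3,4,6,7,9,10]=1  [1,2,4,6,7,9,10]=21  [1,2,5,7,8,9,10]=210  [1,2,6,7,8,9,10]=105  [2,3,4,6,7,9,10]=7  [2,4,6,7,8,9,10]=42  [2,5,6,7,8,9,10]=105  [3,4,6,7,8,9,10]=7  [4,5,6,7,8,9,10]=21
  size 8 → [0,2,3,4,6,7,9,10]=8  [0,3,4,6,7,8,9,10]=8  [1,2,3,4,6,7,9,10]=28  [1,2,4,6,7,8,9,10]=168  [1,2,5,6,7,8,9,10]=420  [2,3,4,6,7,8,9,10]=56  [2,4,5,6,7,8,9,10]=168  [3,4,5,6,7,8,9,10]=28
  size 9 → [0,1,2,3,4,6,7,9,10]=36  [0,2,3,4,6,7,8,9,10]=72  [0,3,4,5,6,7,8,9,10]=36  [1,2,3,4,6,7,8,9,10]=252  [1,2,4,5,6,7,8,9,10]=756  [2,3,4,5,6,7,8,9,10]=252
  first=0(x) contributes 1260
  first=1(a) contributes 360
  first=5(y) contributes 360
|[w]| = 1980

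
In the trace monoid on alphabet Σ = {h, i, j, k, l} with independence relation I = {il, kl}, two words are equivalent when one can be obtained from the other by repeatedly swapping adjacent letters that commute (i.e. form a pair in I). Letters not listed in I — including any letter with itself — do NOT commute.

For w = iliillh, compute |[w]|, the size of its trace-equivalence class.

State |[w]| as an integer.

20

drop 0:i onto floor
drop 1:l onto floor
drop 2:i onto {0:i}
drop 3:i onto {2:i}
drop 4:l onto {1:l}
drop 5:l onto {4:l}
drop 6:h onto {3:i, 5:l}
ground layer = {0:i, 1:l}
drop-orders for the pieces not yet dropped (sum over which currently-grounded one goes next):
  1 to go: {6} 1
  2 to go: {3,6} 1  {5,6} 1
  3 to go: {2,3,6} 1  {3,5,6} 2  {4,5,6} 1
  4 to go: {0,2,3,6} 1  {1,4,5,6} 1  {2,3,5,6} 3  {3,4,5,6} 3
  5 to go: {0,2,3,5,6} 4  {1,3,4,5,6} 4  {2,3,4,5,6} 6
  if 0:i drops first: 10 orders
  if 1:l drops first: 10 orders
heap linearizations: 20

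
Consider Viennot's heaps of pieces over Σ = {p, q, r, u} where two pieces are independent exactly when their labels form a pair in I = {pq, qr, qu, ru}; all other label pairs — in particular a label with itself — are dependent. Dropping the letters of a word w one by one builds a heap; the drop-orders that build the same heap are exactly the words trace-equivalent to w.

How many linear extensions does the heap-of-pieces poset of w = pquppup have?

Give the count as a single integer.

7

piece 0:p — minimal
piece 1:q — minimal
piece 2:u rests on {0:p}
piece 3:p rests on {2:u}
piece 4:p rests on {3:p}
piece 5:u rests on {4:p}
piece 6:p rests on {5:u}
minimal pieces: {0:p, 1:q}
ways to finish when only these pieces remain (= sum over removing one remaining piece with nothing left below it):
  1 left: {1}→1  {6}→1
  2 left: {1,6}→2  {5,6}→1
  3 left: {1,5,6}→3  {4,5,6}→1
  4 left: {1,4,5,6}→4  {3,4,5,6}→1
  5 left: {1,3,4,5,6}→5  {2,3,4,5,6}→1
  placing 0:p first → 6 extensions
  placing 1:q first → 1 extensions
total linear extensions = 7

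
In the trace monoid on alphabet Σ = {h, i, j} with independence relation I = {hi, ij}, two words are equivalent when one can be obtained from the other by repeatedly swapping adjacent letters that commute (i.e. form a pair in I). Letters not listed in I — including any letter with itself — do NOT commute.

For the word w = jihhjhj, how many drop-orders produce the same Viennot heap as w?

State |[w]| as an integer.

piece 0:j — minimal
piece 1:i — minimal
piece 2:h rests on {0:j}
piece 3:h rests on {2:h}
piece 4:j rests on {3:h}
piece 5:h rests on {4:j}
piece 6:j rests on {5:h}
minimal pieces: {0:j, 1:i}
ways to finish when only these pieces remain (= sum over removing one remaining piece with nothing left below it):
  1 left: {1}→1  {6}→1
  2 left: {1,6}→2  {5,6}→1
  3 left: {1,5,6}→3  {4,5,6}→1
  4 left: {1,4,5,6}→4  {3,4,5,6}→1
  5 left: {1,3,4,5,6}→5  {2,3,4,5,6}→1
  placing 0:j first → 6 extensions
  placing 1:i first → 1 extensions
total linear extensions = 7

7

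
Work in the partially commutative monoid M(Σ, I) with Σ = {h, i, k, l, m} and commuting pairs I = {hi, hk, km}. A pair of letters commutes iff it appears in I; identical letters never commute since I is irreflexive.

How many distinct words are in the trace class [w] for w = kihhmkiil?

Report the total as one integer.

piece 0:k — minimal
piece 1:i rests on {0:k}
piece 2:h — minimal
piece 3:h rests on {2:h}
piece 4:m rests on {1:i, 3:h}
piece 5:k rests on {1:i}
piece 6:i rests on {4:m, 5:k}
piece 7:i rests on {6:i}
piece 8:l rests on {7:i}
minimal pieces: {0:k, 2:h}
ways to finish when only these pieces remain (= sum over removing one remaining piece with nothing left below it):
  1 left: {8}→1
  2 left: {7,8}→1
  3 left: {6,7,8}→1
  4 left: {4,6,7,8}→1  {5,6,7,8}→1
  5 left: {3,4,6,7,8}→1  {4,5,6,7,8}→2
  6 left: {1,4,5,6,7,8}→2  {2,3,4,6,7,8}→1  {3,4,5,6,7,8}→3
  7 left: {0,1,4,5,6,7,8}→2  {1,3,4,5,6,7,8}→5  {2,3,4,5,6,7,8}→4
  placing 0:k first → 9 extensions
  placing 2:h first → 7 extensions
total linear extensions = 16

16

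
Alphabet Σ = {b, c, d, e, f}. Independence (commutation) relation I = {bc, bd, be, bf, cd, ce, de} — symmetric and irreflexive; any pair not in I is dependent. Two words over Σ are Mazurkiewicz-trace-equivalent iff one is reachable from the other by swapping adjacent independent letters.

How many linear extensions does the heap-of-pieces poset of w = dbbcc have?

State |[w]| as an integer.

30

#0=d has no predecessor
#1=b has no predecessor
#2=b depends on [1:b]
#3=c has no predecessor
#4=c depends on [3:c]
sources: [0:d, 1:b, 3:c]
N(rest) = Σ N(rest − s) over sources s of rest; N(one piece) = 1:
  size 1 → [0]=1  [2]=1  [4]=1
  size 2 → [0,2]=2  [0,4]=2  [1,2]=1  [2,4]=2  [3,4]=1
  size 3 → [0,1,2]=3  [0,2,4]=6  [0,3,4]=3  [1,2,4]=3  [2,3,4]=3
  first=0(d) contributes 6
  first=1(b) contributes 12
  first=3(c) contributes 12
|[w]| = 30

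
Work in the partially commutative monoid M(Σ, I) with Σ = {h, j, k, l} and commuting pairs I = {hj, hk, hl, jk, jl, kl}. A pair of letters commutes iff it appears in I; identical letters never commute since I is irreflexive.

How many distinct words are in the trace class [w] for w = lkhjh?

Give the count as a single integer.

piece 0:l — minimal
piece 1:k — minimal
piece 2:h — minimal
piece 3:j — minimal
piece 4:h rests on {2:h}
minimal pieces: {0:l, 1:k, 2:h, 3:j}
ways to finish when only these pieces remain (= sum over removing one remaining piece with nothing left below it):
  1 left: {0}→1  {1}→1  {3}→1  {4}→1
  2 left: {0,1}→2  {0,3}→2  {0,4}→2  {1,3}→2  {1,4}→2  {2,4}→1  {3,4}→2
  3 left: {0,1,3}→6  {0,1,4}→6  {0,2,4}→3  {0,3,4}→6  {1,2,4}→3  {1,3,4}→6  {2,3,4}→3
  placing 0:l first → 12 extensions
  placing 1:k first → 12 extensions
  placing 2:h first → 24 extensions
  placing 3:j first → 12 extensions
total linear extensions = 60

60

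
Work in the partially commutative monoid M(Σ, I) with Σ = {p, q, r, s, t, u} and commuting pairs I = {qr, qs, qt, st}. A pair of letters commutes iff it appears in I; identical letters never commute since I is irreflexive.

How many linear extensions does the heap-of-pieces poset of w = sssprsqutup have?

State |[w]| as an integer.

3

#0=s has no predecessor
#1=s depends on [0:s]
#2=s depends on [1:s]
#3=p depends on [2:s]
#4=r depends on [3:p]
#5=s depends on [4:r]
#6=q depends on [3:p]
#7=u depends on [5:s, 6:q]
#8=t depends on [7:u]
#9=u depends on [8:t]
#10=p depends on [9:u]
sources: [0:s]
N(rest) = Σ N(rest − s) over sources s of rest; N(one piece) = 1:
  size 1 → [10]=1
  size 2 → [9,10]=1
  size 3 → [8,9,10]=1
  size 4 → [7,8,9,10]=1
  size 5 → [5,7,8,9,10]=1  [6,7,8,9,10]=1
  size 6 → [4,5,7,8,9,10]=1  [5,6,7,8,9,10]=2
  size 7 → [4,5,6,7,8,9,10]=3
  size 8 → [3,4,5,6,7,8,9,10]=3
  size 9 → [2,3,4,5,6,7,8,9,10]=3
  first=0(s) contributes 3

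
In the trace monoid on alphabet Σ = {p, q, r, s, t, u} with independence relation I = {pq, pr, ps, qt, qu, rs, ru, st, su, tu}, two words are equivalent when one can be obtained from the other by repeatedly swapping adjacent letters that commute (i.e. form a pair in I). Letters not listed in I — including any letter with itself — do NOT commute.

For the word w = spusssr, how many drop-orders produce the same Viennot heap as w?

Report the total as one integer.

piece 0:s — minimal
piece 1:p — minimal
piece 2:u rests on {1:p}
piece 3:s rests on {0:s}
piece 4:s rests on {3:s}
piece 5:s rests on {4:s}
piece 6:r — minimal
minimal pieces: {0:s, 1:p, 6:r}
ways to finish when only these pieces remain (= sum over removing one remaining piece with nothing left below it):
  1 left: {2}→1  {5}→1  {6}→1
  2 left: {1,2}→1  {2,5}→2  {2,6}→2  {4,5}→1  {5,6}→2
  3 left: {1,2,5}→3  {1,2,6}→3  {2,4,5}→3  {2,5,6}→6  {3,4,5}→1  {4,5,6}→3
  4 left: {0,3,4,5}→1  {1,2,4,5}→6  {1,2,5,6}→12  {2,3,4,5}→4  {2,4,5,6}→12  {3,4,5,6}→4
  5 left: {0,2,3,4,5}→5  {0,3,4,5,6}→5  {1,2,3,4,5}→10  {1,2,4,5,6}→30  {2,3,4,5,6}→20
  placing 0:s first → 60 extensions
  placing 1:p first → 30 extensions
  placing 6:r first → 15 extensions
total linear extensions = 105

105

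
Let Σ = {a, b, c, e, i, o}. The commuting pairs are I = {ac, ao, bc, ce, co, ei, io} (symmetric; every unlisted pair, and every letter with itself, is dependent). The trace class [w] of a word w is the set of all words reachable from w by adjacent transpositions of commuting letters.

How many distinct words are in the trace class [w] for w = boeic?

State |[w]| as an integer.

6

0(b) covers ∅
1(o) covers 0:b
2(e) covers 1:o
3(i) covers 0:b
4(c) covers 3:i
floor of heap: 0:b
completions by unplaced set U, small U first (add the entries for U minus each lowest piece of U):
  |U|=1: {2}:1  {4}:1
  |U|=2: {1,2}:1  {2,4}:2  {3,4}:1
  |U|=3: {1,2,4}:3  {2,3,4}:3
  start at 0(b): 6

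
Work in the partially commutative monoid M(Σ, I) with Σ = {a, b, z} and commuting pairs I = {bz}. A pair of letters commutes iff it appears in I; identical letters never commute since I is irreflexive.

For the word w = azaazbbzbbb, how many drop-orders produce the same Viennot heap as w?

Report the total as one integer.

21

drop 0:a onto floor
drop 1:z onto {0:a}
drop 2:a onto {1:z}
drop 3:a onto {2:a}
drop 4:z onto {3:a}
drop 5:b onto {3:a}
drop 6:b onto {5:b}
drop 7:z onto {4:z}
drop 8:b onto {6:b}
drop 9:b onto {8:b}
drop 10:b onto {9:b}
ground layer = {0:a}
drop-orders for the pieces not yet dropped (sum over which currently-grounded one goes next):
  1 to go: {7} 1  {10} 1
  2 to go: {4,7} 1  {7,10} 2  {9,10} 1
  3 to go: {4,7,10} 3  {7,9,10} 3  {8,9,10} 1
  4 to go: {4,7,9,10} 6  {6,8,9,10} 1  {7,8,9,10} 4
  5 to go: {4,7,8,9,10} 10  {5,6,8,9,10} 1  {6,7,8,9,10} 5
  6 to go: {4,6,7,8,9,10} 15  {5,6,7,8,9,10} 6
  7 to go: {4,5,6,7,8,9,10} 21
  8 to go: {3,4,5,6,7,8,9,10} 21
  9 to go: {2,3,4,5,6,7,8,9,10} 21
  if 0:a drops first: 21 orders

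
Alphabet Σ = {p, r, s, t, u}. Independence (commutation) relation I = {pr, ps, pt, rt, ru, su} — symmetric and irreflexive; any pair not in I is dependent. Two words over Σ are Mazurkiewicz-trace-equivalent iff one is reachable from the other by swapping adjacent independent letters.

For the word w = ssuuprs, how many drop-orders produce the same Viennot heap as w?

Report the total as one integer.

35

0(s) covers ∅
1(s) covers 0:s
2(u) covers ∅
3(u) covers 2:u
4(p) covers 3:u
5(r) covers 1:s
6(s) covers 5:r
floor of heap: 0:s, 2:u
completions by unplaced set U, small U first (add the entries for U minus each lowest piece of U):
  |U|=1: {4}:1  {6}:1
  |U|=2: {3,4}:1  {4,6}:2  {5,6}:1
  |U|=3: {1,5,6}:1  {2,3,4}:1  {3,4,6}:3  {4,5,6}:3
  |U|=4: {0,1,5,6}:1  {1,4,5,6}:4  {2,3,4,6}:4  {3,4,5,6}:6
  |U|=5: {0,1,4,5,6}:5  {1,3,4,5,6}:10  {2,3,4,5,6}:10
  start at 0(s): 20
  start at 2(u): 15
sum over floor = 35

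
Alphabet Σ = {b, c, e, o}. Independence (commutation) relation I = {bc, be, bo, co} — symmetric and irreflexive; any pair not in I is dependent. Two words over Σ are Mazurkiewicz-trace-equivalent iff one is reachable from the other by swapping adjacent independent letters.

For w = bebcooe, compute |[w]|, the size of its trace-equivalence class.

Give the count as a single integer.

drop 0:b onto floor
drop 1:e onto floor
drop 2:b onto {0:b}
drop 3:c onto {1:e}
drop 4:o onto {1:e}
drop 5:o onto {4:o}
drop 6:e onto {3:c, 5:o}
ground layer = {0:b, 1:e}
drop-orders for the pieces not yet dropped (sum over which currently-grounded one goes next):
  1 to go: {2} 1  {6} 1
  2 to go: {0,2} 1  {2,6} 2  {3,6} 1  {5,6} 1
  3 to go: {0,2,6} 3  {2,3,6} 3  {2,5,6} 3  {3,5,6} 2  {4,5,6} 1
  4 to go: {0,2,3,6} 6  {0,2,5,6} 6  {2,3,5,6} 8  {2,4,5,6} 4  {3,4,5,6} 3
  5 to go: {0,2,3,5,6} 20  {0,2,4,5,6} 10  {1,3,4,5,6} 3  {2,3,4,5,6} 15
  if 0:b drops first: 18 orders
  if 1:e drops first: 45 orders
heap linearizations: 63

63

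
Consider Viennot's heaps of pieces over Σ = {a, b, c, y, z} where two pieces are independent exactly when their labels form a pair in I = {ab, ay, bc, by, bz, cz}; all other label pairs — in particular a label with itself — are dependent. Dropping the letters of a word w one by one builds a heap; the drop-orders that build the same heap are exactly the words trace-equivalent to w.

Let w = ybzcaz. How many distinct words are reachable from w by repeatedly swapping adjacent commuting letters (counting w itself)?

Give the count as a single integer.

12

piece 0:y — minimal
piece 1:b — minimal
piece 2:z rests on {0:y}
piece 3:c rests on {0:y}
piece 4:a rests on {2:z, 3:c}
piece 5:z rests on {4:a}
minimal pieces: {0:y, 1:b}
ways to finish when only these pieces remain (= sum over removing one remaining piece with nothing left below it):
  1 left: {1}→1  {5}→1
  2 left: {1,5}→2  {4,5}→1
  3 left: {1,4,5}→3  {2,4,5}→1  {3,4,5}→1
  4 left: {1,2,4,5}→4  {1,3,4,5}→4  {2,3,4,5}→2
  placing 0:y first → 10 extensions
  placing 1:b first → 2 extensions
total linear extensions = 12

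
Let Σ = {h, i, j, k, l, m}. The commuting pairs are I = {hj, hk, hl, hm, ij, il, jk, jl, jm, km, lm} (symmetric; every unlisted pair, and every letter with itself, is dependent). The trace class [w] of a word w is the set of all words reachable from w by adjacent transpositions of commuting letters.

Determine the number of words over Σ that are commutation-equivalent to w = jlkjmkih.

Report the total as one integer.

#0=j has no predecessor
#1=l has no predecessor
#2=k depends on [1:l]
#3=j depends on [0:j]
#4=m has no predecessor
#5=k depends on [2:k]
#6=i depends on [4:m, 5:k]
#7=h depends on [6:i]
sources: [0:j, 1:l, 4:m]
N(rest) = Σ N(rest − s) over sources s of rest; N(one piece) = 1:
  size 1 → [3]=1  [7]=1
  size 2 → [0,3]=1  [3,7]=2  [6,7]=1
  size 3 → [0,3,7]=3  [3,6,7]=3  [4,6,7]=1  [5,6,7]=1
  size 4 → [0,3,6,7]=6  [2,5,6,7]=1  [3,4,6,7]=4  [3,5,6,7]=4  [4,5,6,7]=2
  size 5 → [0,3,4,6,7]=10  [0,3,5,6,7]=10  [1,2,5,6,7]=1  [2,3,5,6,7]=5  [2,4,5,6,7]=3  [3,4,5,6,7]=10
  size 6 → [0,2,3,5,6,7]=15  [0,3,4,5,6,7]=30  [1,2,3,5,6,7]=6  [1,2,4,5,6,7]=4  [2,3,4,5,6,7]=18
  first=0(j) contributes 28
  first=1(l) contributes 63
  first=4(m) contributes 21
|[w]| = 112

112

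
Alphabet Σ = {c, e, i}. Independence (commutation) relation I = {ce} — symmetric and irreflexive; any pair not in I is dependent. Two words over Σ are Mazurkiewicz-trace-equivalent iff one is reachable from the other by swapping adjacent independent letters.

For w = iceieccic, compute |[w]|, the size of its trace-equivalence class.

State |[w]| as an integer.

6

0(i) covers ∅
1(c) covers 0:i
2(e) covers 0:i
3(i) covers 1:c, 2:e
4(e) covers 3:i
5(c) covers 3:i
6(c) covers 5:c
7(i) covers 4:e, 6:c
8(c) covers 7:i
floor of heap: 0:i
completions by unplaced set U, small U first (add the entries for U minus each lowest piece of U):
  |U|=1: {8}:1
  |U|=2: {7,8}:1
  |U|=3: {4,7,8}:1  {6,7,8}:1
  |U|=4: {4,6,7,8}:2  {5,6,7,8}:1
  |U|=5: {4,5,6,7,8}:3
  |U|=6: {3,4,5,6,7,8}:3
  |U|=7: {1,3,4,5,6,7,8}:3  {2,3,4,5,6,7,8}:3
  start at 0(i): 6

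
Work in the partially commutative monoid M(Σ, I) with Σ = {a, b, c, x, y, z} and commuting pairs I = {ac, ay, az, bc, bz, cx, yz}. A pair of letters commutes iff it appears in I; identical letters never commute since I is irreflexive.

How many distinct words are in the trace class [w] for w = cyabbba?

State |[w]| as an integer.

3

#0=c has no predecessor
#1=y depends on [0:c]
#2=a has no predecessor
#3=b depends on [1:y, 2:a]
#4=b depends on [3:b]
#5=b depends on [4:b]
#6=a depends on [5:b]
sources: [0:c, 2:a]
N(rest) = Σ N(rest − s) over sources s of rest; N(one piece) = 1:
  size 1 → [6]=1
  size 2 → [5,6]=1
  size 3 → [4,5,6]=1
  size 4 → [3,4,5,6]=1
  size 5 → [1,3,4,5,6]=1  [2,3,4,5,6]=1
  first=0(c) contributes 2
  first=2(a) contributes 1
|[w]| = 3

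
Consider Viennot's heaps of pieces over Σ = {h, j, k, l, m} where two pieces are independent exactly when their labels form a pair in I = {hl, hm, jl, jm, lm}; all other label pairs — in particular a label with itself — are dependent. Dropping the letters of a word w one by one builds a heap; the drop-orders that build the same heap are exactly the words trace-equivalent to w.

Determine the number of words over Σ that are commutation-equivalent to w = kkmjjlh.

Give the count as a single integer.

20

#0=k has no predecessor
#1=k depends on [0:k]
#2=m depends on [1:k]
#3=j depends on [1:k]
#4=j depends on [3:j]
#5=l depends on [1:k]
#6=h depends on [4:j]
sources: [0:k]
N(rest) = Σ N(rest − s) over sources s of rest; N(one piece) = 1:
  size 1 → [2]=1  [5]=1  [6]=1
  size 2 → [2,5]=2  [2,6]=2  [4,6]=1  [5,6]=2
  size 3 → [2,4,6]=3  [2,5,6]=6  [3,4,6]=1  [4,5,6]=3
  size 4 → [2,3,4,6]=4  [2,4,5,6]=12  [3,4,5,6]=4
  size 5 → [2,3,4,5,6]=20
  first=0(k) contributes 20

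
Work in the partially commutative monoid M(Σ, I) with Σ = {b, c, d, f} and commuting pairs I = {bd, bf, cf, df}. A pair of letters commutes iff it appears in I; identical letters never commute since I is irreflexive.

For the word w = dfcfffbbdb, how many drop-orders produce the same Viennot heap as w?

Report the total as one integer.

piece 0:d — minimal
piece 1:f — minimal
piece 2:c rests on {0:d}
piece 3:f rests on {1:f}
piece 4:f rests on {3:f}
piece 5:f rests on {4:f}
piece 6:b rests on {2:c}
piece 7:b rests on {6:b}
piece 8:d rests on {2:c}
piece 9:b rests on {7:b}
minimal pieces: {0:d, 1:f}
ways to finish when only these pieces remain (= sum over removing one remaining piece with nothing left below it):
  1 left: {5}→1  {8}→1  {9}→1
  2 left: {4,5}→1  {5,8}→2  {5,9}→2  {7,9}→1  {8,9}→2
  3 left: {3,4,5}→1  {4,5,8}→3  {4,5,9}→3  {5,7,9}→3  {5,8,9}→6  {6,7,9}→1  {7,8,9}→3
  4 left: {1,3,4,5}→1  {3,4,5,8}→4  {3,4,5,9}→4  {4,5,7,9}→6  {4,5,8,9}→12  {5,6,7,9}→4  {5,7,8,9}→12  {6,7,8,9}→4
  5 left: {1,3,4,5,8}→5  {1,3,4,5,9}→5  {2,6,7,8,9}→4  {3,4,5,7,9}→10  {3,4,5,8,9}→20  {4,5,6,7,9}→10  {4,5,7,8,9}→30  {5,6,7,8,9}→20
  6 left: {0,2,6,7,8,9}→4  {1,3,4,5,7,9}→15  {1,3,4,5,8,9}→30  {2,5,6,7,8,9}→24  {3,4,5,6,7,9}→20  {3,4,5,7,8,9}→60  {4,5,6,7,8,9}→60
  7 left: {0,2,5,6,7,8,9}→28  {1,3,4,5,6,7,9}→35  {1,3,4,5,7,8,9}→105  {2,4,5,6,7,8,9}→84  {3,4,5,6,7,8,9}→140
  8 left: {0,2,4,5,6,7,8,9}→112  {1,3,4,5,6,7,8,9}→280  {2,3,4,5,6,7,8,9}→224
  placing 0:d first → 504 extensions
  placing 1:f first → 336 extensions
total linear extensions = 840

840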